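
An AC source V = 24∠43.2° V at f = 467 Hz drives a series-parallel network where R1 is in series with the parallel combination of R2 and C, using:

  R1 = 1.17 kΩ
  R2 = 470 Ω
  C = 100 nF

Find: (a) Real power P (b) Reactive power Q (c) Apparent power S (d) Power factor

Step 1 — Angular frequency: ω = 2π·f = 2π·467 = 2934 rad/s.
Step 2 — Component impedances:
  R1: Z = R = 1170 Ω
  R2: Z = R = 470 Ω
  C: Z = 1/(jωC) = -j/(ω·C) = 0 - j3408 Ω
Step 3 — Parallel branch: R2 || C = 1/(1/R2 + 1/C) = 461.2 - j63.61 Ω.
Step 4 — Series with R1: Z_total = R1 + (R2 || C) = 1631 - j63.61 Ω = 1632∠-2.2° Ω.
Step 5 — Source phasor: V = 24∠43.2° V = 17.5 + j16.43 V.
Step 6 — Current: I = V / Z = 0.01032 + j0.01047 A = 0.0147∠45.4° A.
Step 7 — Complex power: S = V·I* = 0.3526 - j0.01375 VA.
Step 8 — Real power: P = Re(S) = 0.3526 W.
Step 9 — Reactive power: Q = Im(S) = -0.01375 VAR.
Step 10 — Apparent power: |S| = 0.3528 VA.
Step 11 — Power factor: PF = P/|S| = 0.9992 (leading).

(a) P = 0.3526 W  (b) Q = -0.01375 VAR  (c) S = 0.3528 VA  (d) PF = 0.9992 (leading)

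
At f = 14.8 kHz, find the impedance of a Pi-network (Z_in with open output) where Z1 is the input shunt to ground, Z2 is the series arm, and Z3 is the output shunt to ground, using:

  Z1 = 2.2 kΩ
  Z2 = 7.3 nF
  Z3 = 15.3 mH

Step 1 — Angular frequency: ω = 2π·f = 2π·1.48e+04 = 9.299e+04 rad/s.
Step 2 — Component impedances:
  Z1: Z = R = 2200 Ω
  Z2: Z = 1/(jωC) = -j/(ω·C) = 0 - j1473 Ω
  Z3: Z = jωL = j·9.299e+04·0.0153 = 0 + j1423 Ω
Step 3 — With open output, the series arm Z2 and the output shunt Z3 appear in series to ground: Z2 + Z3 = 0 - j50.35 Ω.
Step 4 — Parallel with input shunt Z1: Z_in = Z1 || (Z2 + Z3) = 1.152 - j50.32 Ω = 50.33∠-88.7° Ω.

Z = 1.152 - j50.32 Ω = 50.33∠-88.7° Ω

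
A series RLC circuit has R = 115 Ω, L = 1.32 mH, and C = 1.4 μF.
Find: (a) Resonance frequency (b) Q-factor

Step 1 — Resonance condition Im(Z)=0 gives ω₀ = 1/√(LC).
Step 2 — ω₀ = 1/√(0.00132·1.4e-06) = 2.326e+04 rad/s.
Step 3 — f₀ = ω₀/(2π) = 3702 Hz.
Step 4 — Series Q: Q = ω₀L/R = 2.326e+04·0.00132/115 = 0.267.

(a) f₀ = 3702 Hz  (b) Q = 0.267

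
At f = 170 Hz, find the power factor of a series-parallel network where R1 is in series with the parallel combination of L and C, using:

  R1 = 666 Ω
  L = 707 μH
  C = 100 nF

Step 1 — Angular frequency: ω = 2π·f = 2π·170 = 1068 rad/s.
Step 2 — Component impedances:
  R1: Z = R = 666 Ω
  L: Z = jωL = j·1068·0.000707 = 0 + j0.7552 Ω
  C: Z = 1/(jωC) = -j/(ω·C) = 0 - j9362 Ω
Step 3 — Parallel branch: L || C = 1/(1/L + 1/C) = 0 + j0.7552 Ω.
Step 4 — Series with R1: Z_total = R1 + (L || C) = 666 + j0.7552 Ω = 666∠0.1° Ω.
Step 5 — Power factor: PF = cos(φ) = Re(Z)/|Z| = 666/666 = 1.
Step 6 — Type: Im(Z) = 0.7552 ⇒ lagging (phase φ = 0.1°).

PF = 1 (lagging, φ = 0.1°)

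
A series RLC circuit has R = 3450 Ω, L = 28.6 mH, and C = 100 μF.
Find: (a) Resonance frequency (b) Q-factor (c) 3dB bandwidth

Step 1 — Resonance: ω₀ = 1/√(LC) = 1/√(0.0286·0.0001) = 591.3 rad/s.
Step 2 — f₀ = ω₀/(2π) = 94.11 Hz.
Step 3 — Series Q: Q = ω₀L/R = 591.3·0.0286/3450 = 0.004902.
Step 4 — Bandwidth: Δω = ω₀/Q = 1.206e+05 rad/s; BW = Δω/(2π) = 1.92e+04 Hz.

(a) f₀ = 94.11 Hz  (b) Q = 0.004902  (c) BW = 1.92e+04 Hz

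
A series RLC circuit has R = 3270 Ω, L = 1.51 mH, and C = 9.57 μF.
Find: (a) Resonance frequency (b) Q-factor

Step 1 — Resonance condition Im(Z)=0 gives ω₀ = 1/√(LC).
Step 2 — ω₀ = 1/√(0.00151·9.57e-06) = 8319 rad/s.
Step 3 — f₀ = ω₀/(2π) = 1324 Hz.
Step 4 — Series Q: Q = ω₀L/R = 8319·0.00151/3270 = 0.003841.

(a) f₀ = 1324 Hz  (b) Q = 0.003841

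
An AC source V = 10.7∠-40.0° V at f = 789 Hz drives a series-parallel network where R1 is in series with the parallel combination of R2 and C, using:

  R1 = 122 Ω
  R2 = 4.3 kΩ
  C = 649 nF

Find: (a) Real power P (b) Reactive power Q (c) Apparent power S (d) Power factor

Step 1 — Angular frequency: ω = 2π·f = 2π·789 = 4957 rad/s.
Step 2 — Component impedances:
  R1: Z = R = 122 Ω
  R2: Z = R = 4300 Ω
  C: Z = 1/(jωC) = -j/(ω·C) = 0 - j310.8 Ω
Step 3 — Parallel branch: R2 || C = 1/(1/R2 + 1/C) = 22.35 - j309.2 Ω.
Step 4 — Series with R1: Z_total = R1 + (R2 || C) = 144.3 - j309.2 Ω = 341.2∠-65.0° Ω.
Step 5 — Source phasor: V = 10.7∠-40.0° V = 8.197 - j6.878 V.
Step 6 — Current: I = V / Z = 0.02842 + j0.01324 A = 0.03136∠25.0° A.
Step 7 — Complex power: S = V·I* = 0.1419 - j0.304 VA.
Step 8 — Real power: P = Re(S) = 0.1419 W.
Step 9 — Reactive power: Q = Im(S) = -0.304 VAR.
Step 10 — Apparent power: |S| = 0.3355 VA.
Step 11 — Power factor: PF = P/|S| = 0.423 (leading).

(a) P = 0.1419 W  (b) Q = -0.304 VAR  (c) S = 0.3355 VA  (d) PF = 0.423 (leading)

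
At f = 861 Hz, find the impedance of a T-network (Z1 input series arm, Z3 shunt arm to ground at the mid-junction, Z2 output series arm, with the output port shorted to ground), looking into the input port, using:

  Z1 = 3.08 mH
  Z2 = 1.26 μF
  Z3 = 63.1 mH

Step 1 — Angular frequency: ω = 2π·f = 2π·861 = 5410 rad/s.
Step 2 — Component impedances:
  Z1: Z = jωL = j·5410·0.00308 = 0 + j16.66 Ω
  Z2: Z = 1/(jωC) = -j/(ω·C) = 0 - j146.7 Ω
  Z3: Z = jωL = j·5410·0.0631 = 0 + j341.4 Ω
Step 3 — With the output port shorted to ground, the output series arm Z2 runs from the junction to ground; the shunt arm Z3 also runs from the junction to ground. They appear in parallel: Z3 || Z2 = 0 - j257.3 Ω.
Step 4 — Series with input arm Z1: Z_in = Z1 + (Z3 || Z2) = 0 - j240.6 Ω = 240.6∠-90.0° Ω.

Z = 0 - j240.6 Ω = 240.6∠-90.0° Ω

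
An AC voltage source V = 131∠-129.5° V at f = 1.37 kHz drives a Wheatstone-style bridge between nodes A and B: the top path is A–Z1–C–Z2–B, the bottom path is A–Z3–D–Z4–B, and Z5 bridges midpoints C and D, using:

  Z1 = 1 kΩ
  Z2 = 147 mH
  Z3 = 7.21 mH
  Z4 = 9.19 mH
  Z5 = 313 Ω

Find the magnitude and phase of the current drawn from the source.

Step 1 — Angular frequency: ω = 2π·f = 2π·1370 = 8608 rad/s.
Step 2 — Component impedances:
  Z1: Z = R = 1000 Ω
  Z2: Z = jωL = j·8608·0.147 = 0 + j1265 Ω
  Z3: Z = jωL = j·8608·0.00721 = 0 + j62.06 Ω
  Z4: Z = jωL = j·8608·0.00919 = 0 + j79.11 Ω
  Z5: Z = R = 313 Ω
Step 3 — Bridge requires nodal analysis (the Z5 bridge couples midpoints C and D, so the two paths cannot be reduced to a simple series/parallel combination). Setting node B to ground and injecting 1 A at node A, the 3-node admittance system at A, C, D solves to V_A = Z_AB = 3.954 + j134.7 Ω = 134.7∠88.3° Ω.
Step 4 — Source phasor: V = 131∠-129.5° V = -83.33 - j101.1 V.
Step 5 — Ohm's law: I = V / Z_total = (-83.33 - j101.1) / (3.954 + j134.7) = -0.7681 + j0.5962 A.
Step 6 — Convert to polar: |I| = 0.9723 A, ∠I = 142.2°.

I = 0.9723∠142.2° A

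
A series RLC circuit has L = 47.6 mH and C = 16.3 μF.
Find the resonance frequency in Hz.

Step 1 — Resonance condition Im(Z)=0 gives ω₀ = 1/√(LC).
Step 2 — ω₀ = 1/√(0.0476·1.63e-05) = 1135 rad/s.
Step 3 — f₀ = ω₀/(2π) = 180.7 Hz.

f₀ = 180.7 Hz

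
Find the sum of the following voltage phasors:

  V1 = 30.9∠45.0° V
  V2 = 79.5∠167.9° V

Step 1 — Convert each phasor to rectangular form:
  V1 = 30.9·(cos(45.0°) + j·sin(45.0°)) = 21.85 + j21.85 V
  V2 = 79.5·(cos(167.9°) + j·sin(167.9°)) = -77.73 + j16.66 V
Step 2 — Sum components: V_total = -55.88 + j38.51 V.
Step 3 — Convert to polar: |V_total| = 67.87 V, ∠V_total = 145.4°.

V_total = 67.87∠145.4° V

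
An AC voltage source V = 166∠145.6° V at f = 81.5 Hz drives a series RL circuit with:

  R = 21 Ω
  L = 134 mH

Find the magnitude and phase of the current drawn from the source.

Step 1 — Angular frequency: ω = 2π·f = 2π·81.5 = 512.1 rad/s.
Step 2 — Component impedances:
  R: Z = R = 21 Ω
  L: Z = jωL = j·512.1·0.134 = 0 + j68.62 Ω
Step 3 — Series combination: Z_total = R + L = 21 + j68.62 Ω = 71.76∠73.0° Ω.
Step 4 — Source phasor: V = 166∠145.6° V = -137 + j93.78 V.
Step 5 — Ohm's law: I = V / Z_total = (-137 + j93.78) / (21 + j68.62) = 0.6911 + j2.208 A.
Step 6 — Convert to polar: |I| = 2.313 A, ∠I = 72.6°.

I = 2.313∠72.6° A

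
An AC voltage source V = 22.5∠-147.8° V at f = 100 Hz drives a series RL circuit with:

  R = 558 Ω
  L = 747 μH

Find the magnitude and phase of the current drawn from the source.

Step 1 — Angular frequency: ω = 2π·f = 2π·100 = 628.3 rad/s.
Step 2 — Component impedances:
  R: Z = R = 558 Ω
  L: Z = jωL = j·628.3·0.000747 = 0 + j0.4694 Ω
Step 3 — Series combination: Z_total = R + L = 558 + j0.4694 Ω = 558∠0.0° Ω.
Step 4 — Source phasor: V = 22.5∠-147.8° V = -19.04 - j11.99 V.
Step 5 — Ohm's law: I = V / Z_total = (-19.04 - j11.99) / (558 + j0.4694) = -0.03414 - j0.02146 A.
Step 6 — Convert to polar: |I| = 0.04032 A, ∠I = -147.8°.

I = 0.04032∠-147.8° A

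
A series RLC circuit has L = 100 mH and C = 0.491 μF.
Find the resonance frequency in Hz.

Step 1 — Resonance condition Im(Z)=0 gives ω₀ = 1/√(LC).
Step 2 — ω₀ = 1/√(0.1·4.91e-07) = 4513 rad/s.
Step 3 — f₀ = ω₀/(2π) = 718.3 Hz.

f₀ = 718.3 Hz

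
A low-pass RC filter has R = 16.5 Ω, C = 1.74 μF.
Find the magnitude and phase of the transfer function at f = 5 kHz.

Step 1 — Angular frequency: ω = 2π·5000 = 3.142e+04 rad/s.
Step 2 — Transfer function: H(jω) = 1/(1 + jωRC).
Step 3 — Denominator: 1 + jωRC = 1 + j·3.142e+04·16.5·1.74e-06 = 1 + j0.902.
Step 4 — H = 0.5514 - j0.4973.
Step 5 — Magnitude: |H| = 0.7426 (-2.6 dB); phase: φ = -42.0°.

|H| = 0.7426 (-2.6 dB), φ = -42.0°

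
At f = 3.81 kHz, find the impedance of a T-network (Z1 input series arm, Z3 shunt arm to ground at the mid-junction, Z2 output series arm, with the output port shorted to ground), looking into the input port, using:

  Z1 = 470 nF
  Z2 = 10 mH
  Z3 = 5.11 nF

Step 1 — Angular frequency: ω = 2π·f = 2π·3810 = 2.394e+04 rad/s.
Step 2 — Component impedances:
  Z1: Z = 1/(jωC) = -j/(ω·C) = 0 - j88.88 Ω
  Z2: Z = jωL = j·2.394e+04·0.01 = 0 + j239.4 Ω
  Z3: Z = 1/(jωC) = -j/(ω·C) = 0 - j8175 Ω
Step 3 — With the output port shorted to ground, the output series arm Z2 runs from the junction to ground; the shunt arm Z3 also runs from the junction to ground. They appear in parallel: Z3 || Z2 = 0 + j246.6 Ω.
Step 4 — Series with input arm Z1: Z_in = Z1 + (Z3 || Z2) = 0 + j157.7 Ω = 157.7∠90.0° Ω.

Z = 0 + j157.7 Ω = 157.7∠90.0° Ω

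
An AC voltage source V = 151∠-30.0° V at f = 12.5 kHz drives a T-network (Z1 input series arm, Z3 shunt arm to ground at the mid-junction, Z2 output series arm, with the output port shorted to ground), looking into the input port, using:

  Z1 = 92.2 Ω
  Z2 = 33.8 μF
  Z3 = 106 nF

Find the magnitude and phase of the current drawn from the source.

Step 1 — Angular frequency: ω = 2π·f = 2π·1.25e+04 = 7.854e+04 rad/s.
Step 2 — Component impedances:
  Z1: Z = R = 92.2 Ω
  Z2: Z = 1/(jωC) = -j/(ω·C) = 0 - j0.3767 Ω
  Z3: Z = 1/(jωC) = -j/(ω·C) = 0 - j120.1 Ω
Step 3 — With the output port shorted to ground, the output series arm Z2 runs from the junction to ground; the shunt arm Z3 also runs from the junction to ground. They appear in parallel: Z3 || Z2 = 0 - j0.3755 Ω.
Step 4 — Series with input arm Z1: Z_in = Z1 + (Z3 || Z2) = 92.2 - j0.3755 Ω = 92.2∠-0.2° Ω.
Step 5 — Source phasor: V = 151∠-30.0° V = 130.8 - j75.5 V.
Step 6 — Ohm's law: I = V / Z_total = (130.8 - j75.5) / (92.2 - j0.3755) = 1.422 - j0.8131 A.
Step 7 — Convert to polar: |I| = 1.638 A, ∠I = -29.8°.

I = 1.638∠-29.8° A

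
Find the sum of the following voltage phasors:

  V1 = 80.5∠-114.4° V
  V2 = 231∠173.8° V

Step 1 — Convert each phasor to rectangular form:
  V1 = 80.5·(cos(-114.4°) + j·sin(-114.4°)) = -33.25 - j73.31 V
  V2 = 231·(cos(173.8°) + j·sin(173.8°)) = -229.6 + j24.95 V
Step 2 — Sum components: V_total = -262.9 - j48.36 V.
Step 3 — Convert to polar: |V_total| = 267.3 V, ∠V_total = -169.6°.

V_total = 267.3∠-169.6° V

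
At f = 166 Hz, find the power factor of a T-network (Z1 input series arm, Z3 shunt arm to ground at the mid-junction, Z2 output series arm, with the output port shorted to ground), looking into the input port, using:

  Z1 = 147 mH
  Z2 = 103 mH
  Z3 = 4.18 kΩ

Step 1 — Angular frequency: ω = 2π·f = 2π·166 = 1043 rad/s.
Step 2 — Component impedances:
  Z1: Z = jωL = j·1043·0.147 = 0 + j153.3 Ω
  Z2: Z = jωL = j·1043·0.103 = 0 + j107.4 Ω
  Z3: Z = R = 4180 Ω
Step 3 — With the output port shorted to ground, the output series arm Z2 runs from the junction to ground; the shunt arm Z3 also runs from the junction to ground. They appear in parallel: Z3 || Z2 = 2.759 + j107.4 Ω.
Step 4 — Series with input arm Z1: Z_in = Z1 + (Z3 || Z2) = 2.759 + j260.7 Ω = 260.7∠89.4° Ω.
Step 5 — Power factor: PF = cos(φ) = Re(Z)/|Z| = 2.759/260.7 = 0.01058.
Step 6 — Type: Im(Z) = 260.7 ⇒ lagging (phase φ = 89.4°).

PF = 0.01058 (lagging, φ = 89.4°)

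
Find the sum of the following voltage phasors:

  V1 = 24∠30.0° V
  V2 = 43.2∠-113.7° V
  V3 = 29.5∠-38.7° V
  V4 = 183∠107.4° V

Step 1 — Convert each phasor to rectangular form:
  V1 = 24·(cos(30.0°) + j·sin(30.0°)) = 20.78 + j12 V
  V2 = 43.2·(cos(-113.7°) + j·sin(-113.7°)) = -17.36 - j39.56 V
  V3 = 29.5·(cos(-38.7°) + j·sin(-38.7°)) = 23.02 - j18.44 V
  V4 = 183·(cos(107.4°) + j·sin(107.4°)) = -54.72 + j174.6 V
Step 2 — Sum components: V_total = -28.28 + j128.6 V.
Step 3 — Convert to polar: |V_total| = 131.7 V, ∠V_total = 102.4°.

V_total = 131.7∠102.4° V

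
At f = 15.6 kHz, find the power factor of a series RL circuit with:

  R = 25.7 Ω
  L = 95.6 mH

Step 1 — Angular frequency: ω = 2π·f = 2π·1.56e+04 = 9.802e+04 rad/s.
Step 2 — Component impedances:
  R: Z = R = 25.7 Ω
  L: Z = jωL = j·9.802e+04·0.0956 = 0 + j9370 Ω
Step 3 — Series combination: Z_total = R + L = 25.7 + j9370 Ω = 9371∠89.8° Ω.
Step 4 — Power factor: PF = cos(φ) = Re(Z)/|Z| = 25.7/9371 = 0.002743.
Step 5 — Type: Im(Z) = 9370 ⇒ lagging (phase φ = 89.8°).

PF = 0.002743 (lagging, φ = 89.8°)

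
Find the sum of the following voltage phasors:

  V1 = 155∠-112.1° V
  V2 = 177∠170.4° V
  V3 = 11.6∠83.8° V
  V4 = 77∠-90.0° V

Step 1 — Convert each phasor to rectangular form:
  V1 = 155·(cos(-112.1°) + j·sin(-112.1°)) = -58.31 - j143.6 V
  V2 = 177·(cos(170.4°) + j·sin(170.4°)) = -174.5 + j29.52 V
  V3 = 11.6·(cos(83.8°) + j·sin(83.8°)) = 1.253 + j11.53 V
  V4 = 77·(cos(-90.0°) + j·sin(-90.0°)) = 0 - j77 V
Step 2 — Sum components: V_total = -231.6 - j179.6 V.
Step 3 — Convert to polar: |V_total| = 293 V, ∠V_total = -142.2°.

V_total = 293∠-142.2° V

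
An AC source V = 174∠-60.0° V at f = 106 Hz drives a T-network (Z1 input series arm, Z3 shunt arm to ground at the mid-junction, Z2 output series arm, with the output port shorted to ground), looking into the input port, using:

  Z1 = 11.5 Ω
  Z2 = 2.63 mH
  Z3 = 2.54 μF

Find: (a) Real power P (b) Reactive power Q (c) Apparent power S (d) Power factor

Step 1 — Angular frequency: ω = 2π·f = 2π·106 = 666 rad/s.
Step 2 — Component impedances:
  Z1: Z = R = 11.5 Ω
  Z2: Z = jωL = j·666·0.00263 = 0 + j1.752 Ω
  Z3: Z = 1/(jωC) = -j/(ω·C) = 0 - j591.1 Ω
Step 3 — With the output port shorted to ground, the output series arm Z2 runs from the junction to ground; the shunt arm Z3 also runs from the junction to ground. They appear in parallel: Z3 || Z2 = 0 + j1.757 Ω.
Step 4 — Series with input arm Z1: Z_in = Z1 + (Z3 || Z2) = 11.5 + j1.757 Ω = 11.63∠8.7° Ω.
Step 5 — Source phasor: V = 174∠-60.0° V = 87 - j150.7 V.
Step 6 — Current: I = V / Z = 5.437 - j13.93 A = 14.96∠-68.7° A.
Step 7 — Complex power: S = V·I* = 2573 + j393 VA.
Step 8 — Real power: P = Re(S) = 2573 W.
Step 9 — Reactive power: Q = Im(S) = 393 VAR.
Step 10 — Apparent power: |S| = 2603 VA.
Step 11 — Power factor: PF = P/|S| = 0.9885 (lagging).

(a) P = 2573 W  (b) Q = 393 VAR  (c) S = 2603 VA  (d) PF = 0.9885 (lagging)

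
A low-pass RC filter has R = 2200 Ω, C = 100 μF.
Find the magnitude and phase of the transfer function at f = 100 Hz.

Step 1 — Angular frequency: ω = 2π·100 = 628.3 rad/s.
Step 2 — Transfer function: H(jω) = 1/(1 + jωRC).
Step 3 — Denominator: 1 + jωRC = 1 + j·628.3·2200·0.0001 = 1 + j138.2.
Step 4 — H = 5.233e-05 - j0.007234.
Step 5 — Magnitude: |H| = 0.007234 (-42.8 dB); phase: φ = -89.6°.

|H| = 0.007234 (-42.8 dB), φ = -89.6°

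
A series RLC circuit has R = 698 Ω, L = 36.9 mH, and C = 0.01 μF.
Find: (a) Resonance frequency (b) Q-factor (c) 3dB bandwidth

Step 1 — Resonance: ω₀ = 1/√(LC) = 1/√(0.0369·1e-08) = 5.206e+04 rad/s.
Step 2 — f₀ = ω₀/(2π) = 8285 Hz.
Step 3 — Series Q: Q = ω₀L/R = 5.206e+04·0.0369/698 = 2.752.
Step 4 — Bandwidth: Δω = ω₀/Q = 1.892e+04 rad/s; BW = Δω/(2π) = 3011 Hz.

(a) f₀ = 8285 Hz  (b) Q = 2.752  (c) BW = 3011 Hz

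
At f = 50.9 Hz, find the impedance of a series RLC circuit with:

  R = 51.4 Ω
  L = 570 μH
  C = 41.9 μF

Step 1 — Angular frequency: ω = 2π·f = 2π·50.9 = 319.8 rad/s.
Step 2 — Component impedances:
  R: Z = R = 51.4 Ω
  L: Z = jωL = j·319.8·0.00057 = 0 + j0.1823 Ω
  C: Z = 1/(jωC) = -j/(ω·C) = 0 - j74.63 Ω
Step 3 — Series combination: Z_total = R + L + C = 51.4 - j74.44 Ω = 90.46∠-55.4° Ω.

Z = 51.4 - j74.44 Ω = 90.46∠-55.4° Ω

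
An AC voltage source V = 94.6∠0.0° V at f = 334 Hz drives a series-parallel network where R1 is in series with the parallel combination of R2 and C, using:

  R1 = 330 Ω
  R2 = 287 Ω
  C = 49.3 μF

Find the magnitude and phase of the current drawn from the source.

Step 1 — Angular frequency: ω = 2π·f = 2π·334 = 2099 rad/s.
Step 2 — Component impedances:
  R1: Z = R = 330 Ω
  R2: Z = R = 287 Ω
  C: Z = 1/(jωC) = -j/(ω·C) = 0 - j9.666 Ω
Step 3 — Parallel branch: R2 || C = 1/(1/R2 + 1/C) = 0.3251 - j9.655 Ω.
Step 4 — Series with R1: Z_total = R1 + (R2 || C) = 330.3 - j9.655 Ω = 330.5∠-1.7° Ω.
Step 5 — Source phasor: V = 94.6∠0.0° V = 94.6 V.
Step 6 — Ohm's law: I = V / Z_total = (94.6) / (330.3 - j9.655) = 0.2861 + j0.008363 A.
Step 7 — Convert to polar: |I| = 0.2863 A, ∠I = 1.7°.

I = 0.2863∠1.7° A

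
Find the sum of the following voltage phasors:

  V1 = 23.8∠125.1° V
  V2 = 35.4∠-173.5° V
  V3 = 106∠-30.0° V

Step 1 — Convert each phasor to rectangular form:
  V1 = 23.8·(cos(125.1°) + j·sin(125.1°)) = -13.69 + j19.47 V
  V2 = 35.4·(cos(-173.5°) + j·sin(-173.5°)) = -35.17 - j4.007 V
  V3 = 106·(cos(-30.0°) + j·sin(-30.0°)) = 91.8 - j53 V
Step 2 — Sum components: V_total = 42.94 - j37.54 V.
Step 3 — Convert to polar: |V_total| = 57.03 V, ∠V_total = -41.2°.

V_total = 57.03∠-41.2° V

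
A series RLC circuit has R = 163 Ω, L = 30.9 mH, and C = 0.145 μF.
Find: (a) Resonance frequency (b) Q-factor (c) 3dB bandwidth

Step 1 — Resonance: ω₀ = 1/√(LC) = 1/√(0.0309·1.45e-07) = 1.494e+04 rad/s.
Step 2 — f₀ = ω₀/(2π) = 2378 Hz.
Step 3 — Series Q: Q = ω₀L/R = 1.494e+04·0.0309/163 = 2.832.
Step 4 — Bandwidth: Δω = ω₀/Q = 5275 rad/s; BW = Δω/(2π) = 839.6 Hz.

(a) f₀ = 2378 Hz  (b) Q = 2.832  (c) BW = 839.6 Hz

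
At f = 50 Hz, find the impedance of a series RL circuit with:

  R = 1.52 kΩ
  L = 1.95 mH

Step 1 — Angular frequency: ω = 2π·f = 2π·50 = 314.2 rad/s.
Step 2 — Component impedances:
  R: Z = R = 1520 Ω
  L: Z = jωL = j·314.2·0.00195 = 0 + j0.6126 Ω
Step 3 — Series combination: Z_total = R + L = 1520 + j0.6126 Ω = 1520∠0.0° Ω.

Z = 1520 + j0.6126 Ω = 1520∠0.0° Ω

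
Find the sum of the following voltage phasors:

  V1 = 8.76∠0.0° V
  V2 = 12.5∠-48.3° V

Step 1 — Convert each phasor to rectangular form:
  V1 = 8.76·(cos(0.0°) + j·sin(0.0°)) = 8.76 V
  V2 = 12.5·(cos(-48.3°) + j·sin(-48.3°)) = 8.315 - j9.333 V
Step 2 — Sum components: V_total = 17.08 - j9.333 V.
Step 3 — Convert to polar: |V_total| = 19.46 V, ∠V_total = -28.7°.

V_total = 19.46∠-28.7° V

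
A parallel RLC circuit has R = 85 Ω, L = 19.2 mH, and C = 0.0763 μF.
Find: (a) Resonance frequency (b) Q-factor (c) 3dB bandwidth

Step 1 — Resonance: ω₀ = 1/√(LC) = 1/√(0.0192·7.63e-08) = 2.613e+04 rad/s.
Step 2 — f₀ = ω₀/(2π) = 4158 Hz.
Step 3 — Parallel Q: Q = R/(ω₀L) = 85/(2.613e+04·0.0192) = 0.1694.
Step 4 — Bandwidth: Δω = ω₀/Q = 1.542e+05 rad/s; BW = Δω/(2π) = 2.454e+04 Hz.

(a) f₀ = 4158 Hz  (b) Q = 0.1694  (c) BW = 2.454e+04 Hz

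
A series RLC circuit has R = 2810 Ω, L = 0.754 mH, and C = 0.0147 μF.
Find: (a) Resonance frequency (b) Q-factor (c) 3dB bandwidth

Step 1 — Resonance condition Im(Z)=0 gives ω₀ = 1/√(LC).
Step 2 — ω₀ = 1/√(0.000754·1.47e-08) = 3.004e+05 rad/s.
Step 3 — f₀ = ω₀/(2π) = 4.781e+04 Hz.
Step 4 — Series Q: Q = ω₀L/R = 3.004e+05·0.000754/2810 = 0.0806.
Step 5 — 3dB bandwidth: Δω = ω₀/Q = 3.727e+06 rad/s; BW = Δω/(2π) = 5.931e+05 Hz.

(a) f₀ = 4.781e+04 Hz  (b) Q = 0.0806  (c) BW = 5.931e+05 Hz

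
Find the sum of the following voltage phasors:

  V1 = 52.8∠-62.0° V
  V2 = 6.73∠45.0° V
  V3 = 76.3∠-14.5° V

Step 1 — Convert each phasor to rectangular form:
  V1 = 52.8·(cos(-62.0°) + j·sin(-62.0°)) = 24.79 - j46.62 V
  V2 = 6.73·(cos(45.0°) + j·sin(45.0°)) = 4.759 + j4.759 V
  V3 = 76.3·(cos(-14.5°) + j·sin(-14.5°)) = 73.87 - j19.1 V
Step 2 — Sum components: V_total = 103.4 - j60.96 V.
Step 3 — Convert to polar: |V_total| = 120 V, ∠V_total = -30.5°.

V_total = 120∠-30.5° V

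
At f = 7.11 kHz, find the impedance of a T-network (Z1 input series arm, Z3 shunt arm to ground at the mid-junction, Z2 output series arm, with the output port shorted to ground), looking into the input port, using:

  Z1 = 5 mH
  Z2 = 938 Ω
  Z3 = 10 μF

Step 1 — Angular frequency: ω = 2π·f = 2π·7110 = 4.467e+04 rad/s.
Step 2 — Component impedances:
  Z1: Z = jωL = j·4.467e+04·0.005 = 0 + j223.4 Ω
  Z2: Z = R = 938 Ω
  Z3: Z = 1/(jωC) = -j/(ω·C) = 0 - j2.238 Ω
Step 3 — With the output port shorted to ground, the output series arm Z2 runs from the junction to ground; the shunt arm Z3 also runs from the junction to ground. They appear in parallel: Z3 || Z2 = 0.005342 - j2.238 Ω.
Step 4 — Series with input arm Z1: Z_in = Z1 + (Z3 || Z2) = 0.005342 + j221.1 Ω = 221.1∠90.0° Ω.

Z = 0.005342 + j221.1 Ω = 221.1∠90.0° Ω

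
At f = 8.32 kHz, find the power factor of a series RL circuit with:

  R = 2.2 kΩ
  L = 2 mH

Step 1 — Angular frequency: ω = 2π·f = 2π·8320 = 5.228e+04 rad/s.
Step 2 — Component impedances:
  R: Z = R = 2200 Ω
  L: Z = jωL = j·5.228e+04·0.002 = 0 + j104.6 Ω
Step 3 — Series combination: Z_total = R + L = 2200 + j104.6 Ω = 2202∠2.7° Ω.
Step 4 — Power factor: PF = cos(φ) = Re(Z)/|Z| = 2200/2202.5 = 0.9989.
Step 5 — Type: Im(Z) = 104.6 ⇒ lagging (phase φ = 2.7°).

PF = 0.9989 (lagging, φ = 2.7°)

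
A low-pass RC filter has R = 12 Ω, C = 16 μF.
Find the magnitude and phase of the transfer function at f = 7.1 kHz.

Step 1 — Angular frequency: ω = 2π·7100 = 4.461e+04 rad/s.
Step 2 — Transfer function: H(jω) = 1/(1 + jωRC).
Step 3 — Denominator: 1 + jωRC = 1 + j·4.461e+04·12·1.6e-05 = 1 + j8.565.
Step 4 — H = 0.01345 - j0.1152.
Step 5 — Magnitude: |H| = 0.116 (-18.7 dB); phase: φ = -83.3°.

|H| = 0.116 (-18.7 dB), φ = -83.3°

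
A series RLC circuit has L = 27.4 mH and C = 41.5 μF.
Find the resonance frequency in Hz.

Step 1 — Resonance condition Im(Z)=0 gives ω₀ = 1/√(LC).
Step 2 — ω₀ = 1/√(0.0274·4.15e-05) = 937.8 rad/s.
Step 3 — f₀ = ω₀/(2π) = 149.3 Hz.

f₀ = 149.3 Hz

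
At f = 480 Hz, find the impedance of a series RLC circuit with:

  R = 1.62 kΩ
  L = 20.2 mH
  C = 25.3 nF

Step 1 — Angular frequency: ω = 2π·f = 2π·480 = 3016 rad/s.
Step 2 — Component impedances:
  R: Z = R = 1620 Ω
  L: Z = jωL = j·3016·0.0202 = 0 + j60.92 Ω
  C: Z = 1/(jωC) = -j/(ω·C) = 0 - j1.311e+04 Ω
Step 3 — Series combination: Z_total = R + L + C = 1620 - j1.304e+04 Ω = 1.314e+04∠-82.9° Ω.

Z = 1620 - j1.304e+04 Ω = 1.314e+04∠-82.9° Ω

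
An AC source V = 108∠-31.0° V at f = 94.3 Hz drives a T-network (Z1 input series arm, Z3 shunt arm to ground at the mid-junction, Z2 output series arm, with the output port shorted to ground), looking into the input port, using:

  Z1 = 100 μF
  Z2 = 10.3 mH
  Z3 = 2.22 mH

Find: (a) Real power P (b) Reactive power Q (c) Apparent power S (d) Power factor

Step 1 — Angular frequency: ω = 2π·f = 2π·94.3 = 592.5 rad/s.
Step 2 — Component impedances:
  Z1: Z = 1/(jωC) = -j/(ω·C) = 0 - j16.88 Ω
  Z2: Z = jωL = j·592.5·0.0103 = 0 + j6.103 Ω
  Z3: Z = jωL = j·592.5·0.00222 = 0 + j1.315 Ω
Step 3 — With the output port shorted to ground, the output series arm Z2 runs from the junction to ground; the shunt arm Z3 also runs from the junction to ground. They appear in parallel: Z3 || Z2 = 0 + j1.082 Ω.
Step 4 — Series with input arm Z1: Z_in = Z1 + (Z3 || Z2) = 0 - j15.8 Ω = 15.8∠-90.0° Ω.
Step 5 — Source phasor: V = 108∠-31.0° V = 92.57 - j55.62 V.
Step 6 — Current: I = V / Z = 3.522 + j5.861 A = 6.837∠59.0° A.
Step 7 — Complex power: S = V·I* = 0 - j738.4 VA.
Step 8 — Real power: P = Re(S) = 0 W.
Step 9 — Reactive power: Q = Im(S) = -738.4 VAR.
Step 10 — Apparent power: |S| = 738.4 VA.
Step 11 — Power factor: PF = P/|S| = 0 (leading).

(a) P = 0 W  (b) Q = -738.4 VAR  (c) S = 738.4 VA  (d) PF = 0 (leading)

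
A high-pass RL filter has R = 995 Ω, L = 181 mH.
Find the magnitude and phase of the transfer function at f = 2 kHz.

Step 1 — Angular frequency: ω = 2π·2000 = 1.257e+04 rad/s.
Step 2 — Transfer function: H(jω) = jωL/(R + jωL).
Step 3 — Numerator jωL = j·2275; denominator R + jωL = 995 + j2275.
Step 4 — H = 0.8394 + j0.3672.
Step 5 — Magnitude: |H| = 0.9162 (-0.8 dB); phase: φ = 23.6°.

|H| = 0.9162 (-0.8 dB), φ = 23.6°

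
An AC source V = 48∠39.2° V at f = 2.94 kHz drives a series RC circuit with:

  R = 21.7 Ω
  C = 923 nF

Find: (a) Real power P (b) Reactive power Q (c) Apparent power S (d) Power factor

Step 1 — Angular frequency: ω = 2π·f = 2π·2940 = 1.847e+04 rad/s.
Step 2 — Component impedances:
  R: Z = R = 21.7 Ω
  C: Z = 1/(jωC) = -j/(ω·C) = 0 - j58.65 Ω
Step 3 — Series combination: Z_total = R + C = 21.7 - j58.65 Ω = 62.54∠-69.7° Ω.
Step 4 — Source phasor: V = 48∠39.2° V = 37.2 + j30.34 V.
Step 5 — Current: I = V / Z = -0.2486 + j0.7262 A = 0.7676∠108.9° A.
Step 6 — Complex power: S = V·I* = 12.78 - j34.55 VA.
Step 7 — Real power: P = Re(S) = 12.78 W.
Step 8 — Reactive power: Q = Im(S) = -34.55 VAR.
Step 9 — Apparent power: |S| = 36.84 VA.
Step 10 — Power factor: PF = P/|S| = 0.347 (leading).

(a) P = 12.78 W  (b) Q = -34.55 VAR  (c) S = 36.84 VA  (d) PF = 0.347 (leading)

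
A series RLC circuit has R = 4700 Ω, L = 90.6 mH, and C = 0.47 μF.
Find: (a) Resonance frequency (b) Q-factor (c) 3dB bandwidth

Step 1 — Resonance condition Im(Z)=0 gives ω₀ = 1/√(LC).
Step 2 — ω₀ = 1/√(0.0906·4.7e-07) = 4846 rad/s.
Step 3 — f₀ = ω₀/(2π) = 771.3 Hz.
Step 4 — Series Q: Q = ω₀L/R = 4846·0.0906/4700 = 0.09342.
Step 5 — 3dB bandwidth: Δω = ω₀/Q = 5.188e+04 rad/s; BW = Δω/(2π) = 8256 Hz.

(a) f₀ = 771.3 Hz  (b) Q = 0.09342  (c) BW = 8256 Hz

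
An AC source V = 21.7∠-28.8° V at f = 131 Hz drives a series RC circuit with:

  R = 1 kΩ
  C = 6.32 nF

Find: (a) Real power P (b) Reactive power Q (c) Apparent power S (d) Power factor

Step 1 — Angular frequency: ω = 2π·f = 2π·131 = 823.1 rad/s.
Step 2 — Component impedances:
  R: Z = R = 1000 Ω
  C: Z = 1/(jωC) = -j/(ω·C) = 0 - j1.922e+05 Ω
Step 3 — Series combination: Z_total = R + C = 1000 - j1.922e+05 Ω = 1.922e+05∠-89.7° Ω.
Step 4 — Source phasor: V = 21.7∠-28.8° V = 19.02 - j10.45 V.
Step 5 — Current: I = V / Z = 5.489e-05 + j9.863e-05 A = 0.0001129∠60.9° A.
Step 6 — Complex power: S = V·I* = 1.274e-05 - j0.002449 VA.
Step 7 — Real power: P = Re(S) = 1.274e-05 W.
Step 8 — Reactive power: Q = Im(S) = -0.002449 VAR.
Step 9 — Apparent power: |S| = 0.00245 VA.
Step 10 — Power factor: PF = P/|S| = 0.005202 (leading).

(a) P = 1.274e-05 W  (b) Q = -0.002449 VAR  (c) S = 0.00245 VA  (d) PF = 0.005202 (leading)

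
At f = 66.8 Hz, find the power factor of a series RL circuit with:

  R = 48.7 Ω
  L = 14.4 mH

Step 1 — Angular frequency: ω = 2π·f = 2π·66.8 = 419.7 rad/s.
Step 2 — Component impedances:
  R: Z = R = 48.7 Ω
  L: Z = jωL = j·419.7·0.0144 = 0 + j6.044 Ω
Step 3 — Series combination: Z_total = R + L = 48.7 + j6.044 Ω = 49.07∠7.1° Ω.
Step 4 — Power factor: PF = cos(φ) = Re(Z)/|Z| = 48.7/49.074 = 0.9924.
Step 5 — Type: Im(Z) = 6.044 ⇒ lagging (phase φ = 7.1°).

PF = 0.9924 (lagging, φ = 7.1°)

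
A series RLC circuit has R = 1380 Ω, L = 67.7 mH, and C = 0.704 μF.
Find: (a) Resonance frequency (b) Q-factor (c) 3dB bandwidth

Step 1 — Resonance: ω₀ = 1/√(LC) = 1/√(0.0677·7.04e-07) = 4581 rad/s.
Step 2 — f₀ = ω₀/(2π) = 729 Hz.
Step 3 — Series Q: Q = ω₀L/R = 4581·0.0677/1380 = 0.2247.
Step 4 — Bandwidth: Δω = ω₀/Q = 2.038e+04 rad/s; BW = Δω/(2π) = 3244 Hz.

(a) f₀ = 729 Hz  (b) Q = 0.2247  (c) BW = 3244 Hz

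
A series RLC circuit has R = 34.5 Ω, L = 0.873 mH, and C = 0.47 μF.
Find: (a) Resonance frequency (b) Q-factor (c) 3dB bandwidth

Step 1 — Resonance condition Im(Z)=0 gives ω₀ = 1/√(LC).
Step 2 — ω₀ = 1/√(0.000873·4.7e-07) = 4.937e+04 rad/s.
Step 3 — f₀ = ω₀/(2π) = 7857 Hz.
Step 4 — Series Q: Q = ω₀L/R = 4.937e+04·0.000873/34.5 = 1.249.
Step 5 — 3dB bandwidth: Δω = ω₀/Q = 3.952e+04 rad/s; BW = Δω/(2π) = 6290 Hz.

(a) f₀ = 7857 Hz  (b) Q = 1.249  (c) BW = 6290 Hz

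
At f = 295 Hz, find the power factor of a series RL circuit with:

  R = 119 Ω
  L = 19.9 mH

Step 1 — Angular frequency: ω = 2π·f = 2π·295 = 1854 rad/s.
Step 2 — Component impedances:
  R: Z = R = 119 Ω
  L: Z = jωL = j·1854·0.0199 = 0 + j36.89 Ω
Step 3 — Series combination: Z_total = R + L = 119 + j36.89 Ω = 124.6∠17.2° Ω.
Step 4 — Power factor: PF = cos(φ) = Re(Z)/|Z| = 119/124.585 = 0.9552.
Step 5 — Type: Im(Z) = 36.89 ⇒ lagging (phase φ = 17.2°).

PF = 0.9552 (lagging, φ = 17.2°)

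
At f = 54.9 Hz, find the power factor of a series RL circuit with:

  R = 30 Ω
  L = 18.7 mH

Step 1 — Angular frequency: ω = 2π·f = 2π·54.9 = 344.9 rad/s.
Step 2 — Component impedances:
  R: Z = R = 30 Ω
  L: Z = jωL = j·344.9·0.0187 = 0 + j6.451 Ω
Step 3 — Series combination: Z_total = R + L = 30 + j6.451 Ω = 30.69∠12.1° Ω.
Step 4 — Power factor: PF = cos(φ) = Re(Z)/|Z| = 30/30.6856 = 0.9777.
Step 5 — Type: Im(Z) = 6.451 ⇒ lagging (phase φ = 12.1°).

PF = 0.9777 (lagging, φ = 12.1°)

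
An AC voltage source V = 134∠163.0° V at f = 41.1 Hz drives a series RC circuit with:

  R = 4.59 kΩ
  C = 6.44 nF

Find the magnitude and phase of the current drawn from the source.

Step 1 — Angular frequency: ω = 2π·f = 2π·41.1 = 258.2 rad/s.
Step 2 — Component impedances:
  R: Z = R = 4590 Ω
  C: Z = 1/(jωC) = -j/(ω·C) = 0 - j6.013e+05 Ω
Step 3 — Series combination: Z_total = R + C = 4590 - j6.013e+05 Ω = 6.013e+05∠-89.6° Ω.
Step 4 — Source phasor: V = 134∠163.0° V = -128.1 + j39.18 V.
Step 5 — Ohm's law: I = V / Z_total = (-128.1 + j39.18) / (4590 - j6.013e+05) = -6.678e-05 - j0.0002126 A.
Step 6 — Convert to polar: |I| = 0.0002228 A, ∠I = -107.4°.

I = 0.0002228∠-107.4° A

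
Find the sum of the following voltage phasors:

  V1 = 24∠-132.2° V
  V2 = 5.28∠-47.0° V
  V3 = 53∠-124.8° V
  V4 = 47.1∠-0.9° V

Step 1 — Convert each phasor to rectangular form:
  V1 = 24·(cos(-132.2°) + j·sin(-132.2°)) = -16.12 - j17.78 V
  V2 = 5.28·(cos(-47.0°) + j·sin(-47.0°)) = 3.601 - j3.862 V
  V3 = 53·(cos(-124.8°) + j·sin(-124.8°)) = -30.25 - j43.52 V
  V4 = 47.1·(cos(-0.9°) + j·sin(-0.9°)) = 47.09 - j0.7398 V
Step 2 — Sum components: V_total = 4.326 - j65.9 V.
Step 3 — Convert to polar: |V_total| = 66.04 V, ∠V_total = -86.2°.

V_total = 66.04∠-86.2° V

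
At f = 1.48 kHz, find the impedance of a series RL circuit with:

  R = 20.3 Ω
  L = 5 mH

Step 1 — Angular frequency: ω = 2π·f = 2π·1480 = 9299 rad/s.
Step 2 — Component impedances:
  R: Z = R = 20.3 Ω
  L: Z = jωL = j·9299·0.005 = 0 + j46.5 Ω
Step 3 — Series combination: Z_total = R + L = 20.3 + j46.5 Ω = 50.73∠66.4° Ω.

Z = 20.3 + j46.5 Ω = 50.73∠66.4° Ω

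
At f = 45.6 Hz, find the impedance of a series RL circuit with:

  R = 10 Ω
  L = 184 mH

Step 1 — Angular frequency: ω = 2π·f = 2π·45.6 = 286.5 rad/s.
Step 2 — Component impedances:
  R: Z = R = 10 Ω
  L: Z = jωL = j·286.5·0.184 = 0 + j52.72 Ω
Step 3 — Series combination: Z_total = R + L = 10 + j52.72 Ω = 53.66∠79.3° Ω.

Z = 10 + j52.72 Ω = 53.66∠79.3° Ω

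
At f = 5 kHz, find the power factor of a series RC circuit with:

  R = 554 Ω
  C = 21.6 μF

Step 1 — Angular frequency: ω = 2π·f = 2π·5000 = 3.142e+04 rad/s.
Step 2 — Component impedances:
  R: Z = R = 554 Ω
  C: Z = 1/(jωC) = -j/(ω·C) = 0 - j1.474 Ω
Step 3 — Series combination: Z_total = R + C = 554 - j1.474 Ω = 554∠-0.2° Ω.
Step 4 — Power factor: PF = cos(φ) = Re(Z)/|Z| = 554/554 = 1.
Step 5 — Type: Im(Z) = -1.474 ⇒ leading (phase φ = -0.2°).

PF = 1 (leading, φ = -0.2°)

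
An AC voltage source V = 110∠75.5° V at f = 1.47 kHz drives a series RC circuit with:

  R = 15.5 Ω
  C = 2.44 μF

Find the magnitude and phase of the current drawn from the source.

Step 1 — Angular frequency: ω = 2π·f = 2π·1470 = 9236 rad/s.
Step 2 — Component impedances:
  R: Z = R = 15.5 Ω
  C: Z = 1/(jωC) = -j/(ω·C) = 0 - j44.37 Ω
Step 3 — Series combination: Z_total = R + C = 15.5 - j44.37 Ω = 47∠-70.7° Ω.
Step 4 — Source phasor: V = 110∠75.5° V = 27.54 + j106.5 V.
Step 5 — Ohm's law: I = V / Z_total = (27.54 + j106.5) / (15.5 - j44.37) = -1.946 + j1.3 A.
Step 6 — Convert to polar: |I| = 2.34 A, ∠I = 146.2°.

I = 2.34∠146.2° A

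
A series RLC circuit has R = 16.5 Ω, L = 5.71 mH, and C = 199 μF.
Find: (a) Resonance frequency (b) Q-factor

Step 1 — Resonance condition Im(Z)=0 gives ω₀ = 1/√(LC).
Step 2 — ω₀ = 1/√(0.00571·0.000199) = 938.1 rad/s.
Step 3 — f₀ = ω₀/(2π) = 149.3 Hz.
Step 4 — Series Q: Q = ω₀L/R = 938.1·0.00571/16.5 = 0.3246.

(a) f₀ = 149.3 Hz  (b) Q = 0.3246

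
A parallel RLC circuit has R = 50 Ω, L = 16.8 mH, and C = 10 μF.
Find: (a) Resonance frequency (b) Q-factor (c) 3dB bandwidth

Step 1 — Resonance: ω₀ = 1/√(LC) = 1/√(0.0168·1e-05) = 2440 rad/s.
Step 2 — f₀ = ω₀/(2π) = 388.3 Hz.
Step 3 — Parallel Q: Q = R/(ω₀L) = 50/(2440·0.0168) = 1.22.
Step 4 — Bandwidth: Δω = ω₀/Q = 2000 rad/s; BW = Δω/(2π) = 318.3 Hz.

(a) f₀ = 388.3 Hz  (b) Q = 1.22  (c) BW = 318.3 Hz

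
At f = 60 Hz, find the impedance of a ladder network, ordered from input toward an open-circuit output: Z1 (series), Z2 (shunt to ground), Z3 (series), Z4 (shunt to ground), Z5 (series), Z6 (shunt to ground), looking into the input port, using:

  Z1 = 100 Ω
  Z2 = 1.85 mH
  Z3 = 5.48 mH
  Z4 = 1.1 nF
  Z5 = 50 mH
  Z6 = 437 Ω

Step 1 — Angular frequency: ω = 2π·f = 2π·60 = 377 rad/s.
Step 2 — Component impedances:
  Z1: Z = R = 100 Ω
  Z2: Z = jωL = j·377·0.00185 = 0 + j0.6974 Ω
  Z3: Z = jωL = j·377·0.00548 = 0 + j2.066 Ω
  Z4: Z = 1/(jωC) = -j/(ω·C) = 0 - j2.411e+06 Ω
  Z5: Z = jωL = j·377·0.05 = 0 + j18.85 Ω
  Z6: Z = R = 437 Ω
Step 3 — Ladder network (open output): work backward from the far end, alternating series and parallel combinations. Z_in = 100 + j0.6974 Ω = 100∠0.4° Ω.

Z = 100 + j0.6974 Ω = 100∠0.4° Ω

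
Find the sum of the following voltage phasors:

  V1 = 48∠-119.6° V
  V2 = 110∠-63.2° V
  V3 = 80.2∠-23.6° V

Step 1 — Convert each phasor to rectangular form:
  V1 = 48·(cos(-119.6°) + j·sin(-119.6°)) = -23.71 - j41.74 V
  V2 = 110·(cos(-63.2°) + j·sin(-63.2°)) = 49.6 - j98.18 V
  V3 = 80.2·(cos(-23.6°) + j·sin(-23.6°)) = 73.49 - j32.11 V
Step 2 — Sum components: V_total = 99.38 - j172 V.
Step 3 — Convert to polar: |V_total| = 198.7 V, ∠V_total = -60.0°.

V_total = 198.7∠-60.0° V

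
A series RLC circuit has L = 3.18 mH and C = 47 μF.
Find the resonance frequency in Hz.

Step 1 — Resonance condition Im(Z)=0 gives ω₀ = 1/√(LC).
Step 2 — ω₀ = 1/√(0.00318·4.7e-05) = 2587 rad/s.
Step 3 — f₀ = ω₀/(2π) = 411.7 Hz.

f₀ = 411.7 Hz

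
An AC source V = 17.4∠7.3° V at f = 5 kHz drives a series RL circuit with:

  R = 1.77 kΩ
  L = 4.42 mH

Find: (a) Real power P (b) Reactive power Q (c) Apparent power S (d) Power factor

Step 1 — Angular frequency: ω = 2π·f = 2π·5000 = 3.142e+04 rad/s.
Step 2 — Component impedances:
  R: Z = R = 1770 Ω
  L: Z = jωL = j·3.142e+04·0.00442 = 0 + j138.9 Ω
Step 3 — Series combination: Z_total = R + L = 1770 + j138.9 Ω = 1775∠4.5° Ω.
Step 4 — Source phasor: V = 17.4∠7.3° V = 17.26 + j2.211 V.
Step 5 — Current: I = V / Z = 0.009789 + j0.0004812 A = 0.0098∠2.8° A.
Step 6 — Complex power: S = V·I* = 0.17 + j0.01334 VA.
Step 7 — Real power: P = Re(S) = 0.17 W.
Step 8 — Reactive power: Q = Im(S) = 0.01334 VAR.
Step 9 — Apparent power: |S| = 0.1705 VA.
Step 10 — Power factor: PF = P/|S| = 0.9969 (lagging).

(a) P = 0.17 W  (b) Q = 0.01334 VAR  (c) S = 0.1705 VA  (d) PF = 0.9969 (lagging)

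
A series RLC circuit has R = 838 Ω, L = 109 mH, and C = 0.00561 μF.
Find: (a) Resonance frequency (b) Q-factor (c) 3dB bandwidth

Step 1 — Resonance condition Im(Z)=0 gives ω₀ = 1/√(LC).
Step 2 — ω₀ = 1/√(0.109·5.61e-09) = 4.044e+04 rad/s.
Step 3 — f₀ = ω₀/(2π) = 6436 Hz.
Step 4 — Series Q: Q = ω₀L/R = 4.044e+04·0.109/838 = 5.26.
Step 5 — 3dB bandwidth: Δω = ω₀/Q = 7688 rad/s; BW = Δω/(2π) = 1224 Hz.

(a) f₀ = 6436 Hz  (b) Q = 5.26  (c) BW = 1224 Hz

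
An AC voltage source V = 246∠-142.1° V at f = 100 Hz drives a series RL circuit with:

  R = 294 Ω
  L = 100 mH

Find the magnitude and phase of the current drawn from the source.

Step 1 — Angular frequency: ω = 2π·f = 2π·100 = 628.3 rad/s.
Step 2 — Component impedances:
  R: Z = R = 294 Ω
  L: Z = jωL = j·628.3·0.1 = 0 + j62.83 Ω
Step 3 — Series combination: Z_total = R + L = 294 + j62.83 Ω = 300.6∠12.1° Ω.
Step 4 — Source phasor: V = 246∠-142.1° V = -194.1 - j151.1 V.
Step 5 — Ohm's law: I = V / Z_total = (-194.1 - j151.1) / (294 + j62.83) = -0.7365 - j0.3566 A.
Step 6 — Convert to polar: |I| = 0.8183 A, ∠I = -154.2°.

I = 0.8183∠-154.2° A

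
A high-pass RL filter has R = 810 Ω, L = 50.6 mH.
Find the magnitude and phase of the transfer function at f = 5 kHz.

Step 1 — Angular frequency: ω = 2π·5000 = 3.142e+04 rad/s.
Step 2 — Transfer function: H(jω) = jωL/(R + jωL).
Step 3 — Numerator jωL = j·1590; denominator R + jωL = 810 + j1590.
Step 4 — H = 0.7939 + j0.4045.
Step 5 — Magnitude: |H| = 0.891 (-1.0 dB); phase: φ = 27.0°.

|H| = 0.891 (-1.0 dB), φ = 27.0°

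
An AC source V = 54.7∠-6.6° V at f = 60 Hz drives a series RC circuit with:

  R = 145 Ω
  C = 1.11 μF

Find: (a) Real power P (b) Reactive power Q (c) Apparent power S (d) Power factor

Step 1 — Angular frequency: ω = 2π·f = 2π·60 = 377 rad/s.
Step 2 — Component impedances:
  R: Z = R = 145 Ω
  C: Z = 1/(jωC) = -j/(ω·C) = 0 - j2390 Ω
Step 3 — Series combination: Z_total = R + C = 145 - j2390 Ω = 2394∠-86.5° Ω.
Step 4 — Source phasor: V = 54.7∠-6.6° V = 54.34 - j6.287 V.
Step 5 — Current: I = V / Z = 0.003996 + j0.0225 A = 0.02285∠79.9° A.
Step 6 — Complex power: S = V·I* = 0.07569 - j1.247 VA.
Step 7 — Real power: P = Re(S) = 0.07569 W.
Step 8 — Reactive power: Q = Im(S) = -1.247 VAR.
Step 9 — Apparent power: |S| = 1.25 VA.
Step 10 — Power factor: PF = P/|S| = 0.06057 (leading).

(a) P = 0.07569 W  (b) Q = -1.247 VAR  (c) S = 1.25 VA  (d) PF = 0.06057 (leading)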